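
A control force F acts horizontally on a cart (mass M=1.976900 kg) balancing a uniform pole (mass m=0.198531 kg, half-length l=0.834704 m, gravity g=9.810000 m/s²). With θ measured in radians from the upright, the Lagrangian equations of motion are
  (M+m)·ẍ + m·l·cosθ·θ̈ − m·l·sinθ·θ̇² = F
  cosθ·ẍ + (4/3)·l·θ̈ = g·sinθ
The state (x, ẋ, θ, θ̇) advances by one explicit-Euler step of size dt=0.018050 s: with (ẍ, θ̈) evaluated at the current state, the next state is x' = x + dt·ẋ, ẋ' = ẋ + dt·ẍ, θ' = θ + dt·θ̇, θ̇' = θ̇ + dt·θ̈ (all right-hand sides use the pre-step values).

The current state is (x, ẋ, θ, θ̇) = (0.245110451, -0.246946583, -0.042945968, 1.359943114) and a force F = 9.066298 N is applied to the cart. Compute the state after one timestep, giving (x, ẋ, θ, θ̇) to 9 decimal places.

sinθ=-0.042932768, cosθ=0.999077964
temp = (F + m·l·θ̇²·sinθ)/(M+m) = (9.066298 + -0.013158040)/2.175431 = 4.161538546
θ̈ = (g·sinθ − cosθ·temp)/(l·(4/3 − m·cos²θ/(M+m))) = -4.415909225
ẍ = temp − m·l·θ̈·cosθ/(M+m) = 4.497612634
Euler: x'=0.245110451+0.018050·-0.246946583=0.240653065, ẋ'=-0.246946583+0.018050·4.497612634=-0.165764675
       θ'=-0.042945968+0.018050·1.359943114=-0.018398995, θ̇'=1.359943114+0.018050·-4.415909225=1.280235952

(0.240653065, -0.165764675, -0.018398995, 1.280235952)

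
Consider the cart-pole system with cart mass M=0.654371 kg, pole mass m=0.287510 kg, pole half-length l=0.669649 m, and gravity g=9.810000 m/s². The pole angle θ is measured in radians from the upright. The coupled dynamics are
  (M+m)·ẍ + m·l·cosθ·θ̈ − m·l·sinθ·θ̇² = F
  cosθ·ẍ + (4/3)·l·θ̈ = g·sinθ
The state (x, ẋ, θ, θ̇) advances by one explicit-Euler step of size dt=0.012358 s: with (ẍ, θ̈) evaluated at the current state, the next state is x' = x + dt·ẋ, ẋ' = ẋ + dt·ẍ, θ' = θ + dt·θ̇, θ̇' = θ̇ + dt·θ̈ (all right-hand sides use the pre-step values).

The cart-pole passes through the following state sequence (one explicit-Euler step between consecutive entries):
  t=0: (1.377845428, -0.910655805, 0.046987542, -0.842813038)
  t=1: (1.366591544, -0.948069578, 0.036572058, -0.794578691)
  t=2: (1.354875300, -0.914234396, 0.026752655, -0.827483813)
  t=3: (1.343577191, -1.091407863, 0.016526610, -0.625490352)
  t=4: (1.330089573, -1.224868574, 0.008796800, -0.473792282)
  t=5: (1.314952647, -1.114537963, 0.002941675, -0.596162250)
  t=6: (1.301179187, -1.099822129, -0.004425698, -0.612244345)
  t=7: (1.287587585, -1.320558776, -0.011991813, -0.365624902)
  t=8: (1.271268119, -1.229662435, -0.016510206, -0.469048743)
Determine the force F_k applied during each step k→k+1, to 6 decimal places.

F_0 = -2.107328 N
F_1 = 2.062047 N
F_2 = -10.361212 N
F_3 = -7.810077 N
F_4 = 6.502228 N
F_5 = 0.870836 N
F_6 = -12.981254 N
F_7 = 5.316921 N

step 0→1:
  ẍ = (ẋ'−ẋ)/dt = (-0.948069578−-0.910655805)/0.012358 = -3.027494
  θ̈ = (θ̇'−θ̇)/dt = (-0.794578691−-0.842813038)/0.012358 = 3.903087
  sinθ=0.046970, cosθ=0.998896
  F = (M+m)·ẍ + m·l·cosθ·θ̈ − m·l·sinθ·θ̇² = -2.851539 + 0.750635 − 0.006424 = -2.107328
step 1→2:
  ẍ = (ẋ'−ẋ)/dt = (-0.914234396−-0.948069578)/0.012358 = 2.737917
  θ̈ = (θ̇'−θ̇)/dt = (-0.827483813−-0.794578691)/0.012358 = -2.662657
  sinθ=0.036564, cosθ=0.999331
  F = (M+m)·ẍ + m·l·cosθ·θ̈ − m·l·sinθ·θ̇² = 2.578792 + -0.512301 − 0.004445 = 2.062047
step 2→3:
  ẍ = (ẋ'−ẋ)/dt = (-1.091407863−-0.914234396)/0.012358 = -14.336743
  θ̈ = (θ̇'−θ̇)/dt = (-0.625490352−-0.827483813)/0.012358 = 16.345158
  sinθ=0.026749, cosθ=0.999642
  F = (M+m)·ẍ + m·l·cosθ·θ̈ − m·l·sinθ·θ̇² = -13.503506 + 3.145820 − 0.003526 = -10.361212
step 3→4:
  ẍ = (ẋ'−ẋ)/dt = (-1.224868574−-1.091407863)/0.012358 = -10.799540
  θ̈ = (θ̇'−θ̇)/dt = (-0.473792282−-0.625490352)/0.012358 = 12.275293
  sinθ=0.016526, cosθ=0.999863
  F = (M+m)·ẍ + m·l·cosθ·θ̈ − m·l·sinθ·θ̇² = -10.171881 + 2.363049 − 0.001245 = -7.810077
step 4→5:
  ẍ = (ẋ'−ẋ)/dt = (-1.114537963−-1.224868574)/0.012358 = 8.927869
  θ̈ = (θ̇'−θ̇)/dt = (-0.596162250−-0.473792282)/0.012358 = -9.902085
  sinθ=0.008797, cosθ=0.999961
  F = (M+m)·ẍ + m·l·cosθ·θ̈ − m·l·sinθ·θ̇² = 8.408991 + -1.906382 − 0.000380 = 6.502228
step 5→6:
  ẍ = (ẋ'−ẋ)/dt = (-1.099822129−-1.114537963)/0.012358 = 1.190794
  θ̈ = (θ̇'−θ̇)/dt = (-0.612244345−-0.596162250)/0.012358 = -1.301351
  sinθ=0.002942, cosθ=0.999996
  F = (M+m)·ẍ + m·l·cosθ·θ̈ − m·l·sinθ·θ̇² = 1.121586 + -0.250549 − 0.000201 = 0.870836
step 6→7:
  ẍ = (ẋ'−ẋ)/dt = (-1.320558776−-1.099822129)/0.012358 = -17.861842
  θ̈ = (θ̇'−θ̇)/dt = (-0.365624902−-0.612244345)/0.012358 = 19.956258
  sinθ=-0.004426, cosθ=0.999990
  F = (M+m)·ẍ + m·l·cosθ·θ̈ − m·l·sinθ·θ̇² = -16.823730 + 3.842156 − -0.000319 = -12.981254
step 7→8:
  ẍ = (ẋ'−ẋ)/dt = (-1.229662435−-1.320558776)/0.012358 = 7.355263
  θ̈ = (θ̇'−θ̇)/dt = (-0.469048743−-0.365624902)/0.012358 = -8.368979
  sinθ=-0.011992, cosθ=0.999928
  F = (M+m)·ẍ + m·l·cosθ·θ̈ − m·l·sinθ·θ̇² = 6.927783 + -1.611170 − -0.000309 = 5.316921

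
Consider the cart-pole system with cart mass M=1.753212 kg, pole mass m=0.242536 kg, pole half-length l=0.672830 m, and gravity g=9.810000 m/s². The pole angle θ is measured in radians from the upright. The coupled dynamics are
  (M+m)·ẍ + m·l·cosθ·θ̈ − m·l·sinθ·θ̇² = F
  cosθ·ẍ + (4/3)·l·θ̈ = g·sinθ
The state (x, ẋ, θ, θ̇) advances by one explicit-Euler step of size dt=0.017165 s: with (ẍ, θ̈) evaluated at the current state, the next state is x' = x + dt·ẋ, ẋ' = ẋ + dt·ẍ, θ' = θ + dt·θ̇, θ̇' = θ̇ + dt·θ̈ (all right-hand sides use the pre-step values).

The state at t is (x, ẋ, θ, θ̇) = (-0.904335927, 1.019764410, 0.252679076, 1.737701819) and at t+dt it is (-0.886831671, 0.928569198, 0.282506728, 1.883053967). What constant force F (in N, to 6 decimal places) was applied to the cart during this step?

ẍ = (ẋ'−ẋ)/dt = (0.928569198−1.019764410)/0.017165 = -5.312858
θ̈ = (θ̇'−θ̇)/dt = (1.883053967−1.737701819)/0.017165 = 8.467938
sinθ=0.249999, cosθ=0.968246
F = (M+m)·ẍ + m·l·cosθ·θ̈ − m·l·sinθ·θ̇² = -10.603126 + 1.337966 − 0.123188 = -9.388349

F = -9.388349 N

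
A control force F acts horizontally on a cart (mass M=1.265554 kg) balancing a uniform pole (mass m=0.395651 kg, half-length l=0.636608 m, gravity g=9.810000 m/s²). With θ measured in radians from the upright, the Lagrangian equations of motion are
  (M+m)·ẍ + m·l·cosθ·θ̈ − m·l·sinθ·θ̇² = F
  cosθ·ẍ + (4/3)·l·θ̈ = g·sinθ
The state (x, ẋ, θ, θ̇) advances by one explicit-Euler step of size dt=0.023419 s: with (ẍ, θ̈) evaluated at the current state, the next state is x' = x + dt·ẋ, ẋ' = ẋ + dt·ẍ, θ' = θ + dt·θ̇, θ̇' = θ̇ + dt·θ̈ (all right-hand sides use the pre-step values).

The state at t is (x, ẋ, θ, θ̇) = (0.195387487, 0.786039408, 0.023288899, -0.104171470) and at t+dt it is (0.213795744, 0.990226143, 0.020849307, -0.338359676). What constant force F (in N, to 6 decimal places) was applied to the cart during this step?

ẍ = (ẋ'−ẋ)/dt = (0.990226143−0.786039408)/0.023419 = 8.718849
θ̈ = (θ̇'−θ̇)/dt = (-0.338359676−-0.104171470)/0.023419 = -9.999923
sinθ=0.023287, cosθ=0.999729
F = (M+m)·ẍ + m·l·cosθ·θ̈ − m·l·sinθ·θ̇² = 14.483796 + -2.518044 − 0.000064 = 11.965689

F = 11.965689 N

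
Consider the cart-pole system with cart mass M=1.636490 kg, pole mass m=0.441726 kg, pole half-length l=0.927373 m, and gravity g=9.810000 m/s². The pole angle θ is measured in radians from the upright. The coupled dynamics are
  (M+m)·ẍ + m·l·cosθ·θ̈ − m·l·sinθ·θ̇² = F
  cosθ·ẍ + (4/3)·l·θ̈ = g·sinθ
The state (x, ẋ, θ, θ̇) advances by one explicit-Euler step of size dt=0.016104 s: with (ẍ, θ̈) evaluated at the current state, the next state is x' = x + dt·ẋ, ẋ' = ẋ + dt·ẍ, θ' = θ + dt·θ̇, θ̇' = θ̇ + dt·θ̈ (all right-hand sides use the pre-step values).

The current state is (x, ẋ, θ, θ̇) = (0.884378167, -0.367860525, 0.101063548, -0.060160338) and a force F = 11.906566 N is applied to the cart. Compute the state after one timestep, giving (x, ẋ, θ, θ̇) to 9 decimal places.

(0.878454141, -0.261311424, 0.100094726, -0.133000404)

sinθ=0.100891595, cosθ=0.994897425
temp = (F + m·l·θ̇²·sinθ)/(M+m) = (11.906566 + 0.000149583)/2.078216 = 5.729296465
θ̈ = (g·sinθ − cosθ·temp)/(l·(4/3 − m·cos²θ/(M+m))) = -4.523103968
ẍ = temp − m·l·θ̈·cosθ/(M+m) = 6.616312771
Euler: x'=0.884378167+0.016104·-0.367860525=0.878454141, ẋ'=-0.367860525+0.016104·6.616312771=-0.261311424
       θ'=0.101063548+0.016104·-0.060160338=0.100094726, θ̇'=-0.060160338+0.016104·-4.523103968=-0.133000404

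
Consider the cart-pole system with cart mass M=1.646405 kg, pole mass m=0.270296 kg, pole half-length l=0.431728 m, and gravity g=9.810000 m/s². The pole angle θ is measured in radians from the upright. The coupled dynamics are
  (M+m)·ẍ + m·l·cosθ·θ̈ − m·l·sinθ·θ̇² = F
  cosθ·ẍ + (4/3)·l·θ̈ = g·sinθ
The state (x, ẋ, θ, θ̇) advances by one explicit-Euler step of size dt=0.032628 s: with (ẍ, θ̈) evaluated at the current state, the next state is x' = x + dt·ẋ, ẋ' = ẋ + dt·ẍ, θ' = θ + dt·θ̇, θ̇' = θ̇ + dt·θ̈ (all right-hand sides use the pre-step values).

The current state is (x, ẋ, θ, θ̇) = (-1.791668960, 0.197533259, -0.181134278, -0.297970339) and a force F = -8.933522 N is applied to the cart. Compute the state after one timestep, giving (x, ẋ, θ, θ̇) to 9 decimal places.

(-1.785223845, 0.034768648, -0.190856454, -0.120009826)

sinθ=-0.180145410, cosθ=0.983639991
temp = (F + m·l·θ̇²·sinθ)/(M+m) = (-8.933522 + -0.001866462)/1.916701 = -4.661858298
θ̈ = (g·sinθ − cosθ·temp)/(l·(4/3 − m·cos²θ/(M+m))) = 5.454226841
ẍ = temp − m·l·θ̈·cosθ/(M+m) = -4.988494892
Euler: x'=-1.791668960+0.032628·0.197533259=-1.785223845, ẋ'=0.197533259+0.032628·-4.988494892=0.034768648
       θ'=-0.181134278+0.032628·-0.297970339=-0.190856454, θ̇'=-0.297970339+0.032628·5.454226841=-0.120009826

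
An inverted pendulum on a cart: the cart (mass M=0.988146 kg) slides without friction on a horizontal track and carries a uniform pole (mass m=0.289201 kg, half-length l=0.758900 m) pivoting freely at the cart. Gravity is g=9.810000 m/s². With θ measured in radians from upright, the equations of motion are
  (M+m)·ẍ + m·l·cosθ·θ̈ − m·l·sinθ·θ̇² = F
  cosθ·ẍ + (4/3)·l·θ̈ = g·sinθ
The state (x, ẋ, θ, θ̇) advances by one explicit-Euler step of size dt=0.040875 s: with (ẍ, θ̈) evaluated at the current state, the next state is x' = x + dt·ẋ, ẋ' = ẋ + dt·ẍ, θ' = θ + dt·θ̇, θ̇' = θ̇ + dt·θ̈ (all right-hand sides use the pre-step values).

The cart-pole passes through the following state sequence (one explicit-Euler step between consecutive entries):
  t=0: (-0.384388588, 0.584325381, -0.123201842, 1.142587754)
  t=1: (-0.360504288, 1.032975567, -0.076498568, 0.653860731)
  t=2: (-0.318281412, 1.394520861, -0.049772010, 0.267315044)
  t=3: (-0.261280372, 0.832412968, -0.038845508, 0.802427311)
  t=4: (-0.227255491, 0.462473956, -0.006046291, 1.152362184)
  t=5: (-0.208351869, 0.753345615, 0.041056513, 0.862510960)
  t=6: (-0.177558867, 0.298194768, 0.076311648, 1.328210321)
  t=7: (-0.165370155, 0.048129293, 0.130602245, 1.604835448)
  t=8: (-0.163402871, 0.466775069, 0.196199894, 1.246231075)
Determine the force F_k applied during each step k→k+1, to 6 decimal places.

F_0 = 11.451280 N
F_1 = 9.236038 N
F_2 = -14.695457 N
F_3 = -9.677609 N
F_4 = 7.535223 N
F_5 = -11.731778 N
F_6 = -6.363093 N
F_7 = 11.100004 N

step 0→1:
  ẍ = (ẋ'−ẋ)/dt = (1.032975567−0.584325381)/0.040875 = 10.976151
  θ̈ = (θ̇'−θ̇)/dt = (0.653860731−1.142587754)/0.040875 = -11.956624
  sinθ=-0.122890, cosθ=0.992420
  F = (M+m)·ẍ + m·l·cosθ·θ̈ − m·l·sinθ·θ̇² = 14.020354 + -2.604285 − -0.035211 = 11.451280
step 1→2:
  ẍ = (ẋ'−ẋ)/dt = (1.394520861−1.032975567)/0.040875 = 8.845145
  θ̈ = (θ̇'−θ̇)/dt = (0.267315044−0.653860731)/0.040875 = -9.456775
  sinθ=-0.076424, cosθ=0.997075
  F = (M+m)·ẍ + m·l·cosθ·θ̈ − m·l·sinθ·θ̇² = 11.298319 + -2.069452 − -0.007171 = 9.236038
step 2→3:
  ẍ = (ẋ'−ẋ)/dt = (0.832412968−1.394520861)/0.040875 = -13.751875
  θ̈ = (θ̇'−θ̇)/dt = (0.802427311−0.267315044)/0.040875 = 13.091432
  sinθ=-0.049751, cosθ=0.998762
  F = (M+m)·ẍ + m·l·cosθ·θ̈ − m·l·sinθ·θ̇² = -17.565916 + 2.869679 − -0.000780 = -14.695457
step 3→4:
  ẍ = (ẋ'−ẋ)/dt = (0.462473956−0.832412968)/0.040875 = -9.050496
  θ̈ = (θ̇'−θ̇)/dt = (1.152362184−0.802427311)/0.040875 = 8.561098
  sinθ=-0.038836, cosθ=0.999246
  F = (M+m)·ẍ + m·l·cosθ·θ̈ − m·l·sinθ·θ̇² = -11.560624 + 1.877526 − -0.005488 = -9.677609
step 4→5:
  ẍ = (ẋ'−ẋ)/dt = (0.753345615−0.462473956)/0.040875 = 7.116126
  θ̈ = (θ̇'−θ̇)/dt = (0.862510960−1.152362184)/0.040875 = -7.091161
  sinθ=-0.006046, cosθ=0.999982
  F = (M+m)·ẍ + m·l·cosθ·θ̈ − m·l·sinθ·θ̇² = 9.089762 + -1.556302 − -0.001762 = 7.535223
step 5→6:
  ẍ = (ẋ'−ẋ)/dt = (0.298194768−0.753345615)/0.040875 = -11.135189
  θ̈ = (θ̇'−θ̇)/dt = (1.328210321−0.862510960)/0.040875 = 11.393257
  sinθ=0.041045, cosθ=0.999157
  F = (M+m)·ẍ + m·l·cosθ·θ̈ − m·l·sinθ·θ̇² = -14.223500 + 2.498424 − 0.006702 = -11.731778
step 6→7:
  ẍ = (ẋ'−ẋ)/dt = (0.048129293−0.298194768)/0.040875 = -6.117810
  θ̈ = (θ̇'−θ̇)/dt = (1.604835448−1.328210321)/0.040875 = 6.767587
  sinθ=0.076238, cosθ=0.997090
  F = (M+m)·ẍ + m·l·cosθ·θ̈ − m·l·sinθ·θ̇² = -7.814566 + 1.480991 − 0.029518 = -6.363093
step 7→8:
  ẍ = (ẋ'−ẋ)/dt = (0.466775069−0.048129293)/0.040875 = 10.242099
  θ̈ = (θ̇'−θ̇)/dt = (1.246231075−1.604835448)/0.040875 = -8.773196
  sinθ=0.130231, cosθ=0.991484
  F = (M+m)·ẍ + m·l·cosθ·θ̈ − m·l·sinθ·θ̇² = 13.082714 + -1.909096 − 0.073614 = 11.100004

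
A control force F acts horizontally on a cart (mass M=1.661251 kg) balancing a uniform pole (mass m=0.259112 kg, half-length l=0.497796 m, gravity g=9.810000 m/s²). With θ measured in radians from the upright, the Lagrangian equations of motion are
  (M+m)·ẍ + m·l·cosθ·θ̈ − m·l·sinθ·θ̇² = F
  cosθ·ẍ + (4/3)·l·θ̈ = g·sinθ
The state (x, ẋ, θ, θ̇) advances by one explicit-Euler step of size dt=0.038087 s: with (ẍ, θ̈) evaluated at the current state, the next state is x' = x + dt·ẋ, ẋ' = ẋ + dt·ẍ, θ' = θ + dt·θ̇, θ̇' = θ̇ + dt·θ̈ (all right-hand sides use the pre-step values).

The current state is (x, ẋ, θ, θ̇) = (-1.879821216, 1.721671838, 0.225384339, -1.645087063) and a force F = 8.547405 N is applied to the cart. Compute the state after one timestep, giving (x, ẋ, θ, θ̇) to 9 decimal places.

(-1.814247901, 1.901825946, 0.162727908, -1.783845292)

sinθ=0.223480997, cosθ=0.974708287
temp = (F + m·l·θ̇²·sinθ)/(M+m) = (8.547405 + 0.078011262)/1.920363 = 4.491555118
θ̈ = (g·sinθ − cosθ·temp)/(l·(4/3 − m·cos²θ/(M+m))) = -3.643191351
ẍ = temp − m·l·θ̈·cosθ/(M+m) = 4.730068220
Euler: x'=-1.879821216+0.038087·1.721671838=-1.814247901, ẋ'=1.721671838+0.038087·4.730068220=1.901825946
       θ'=0.225384339+0.038087·-1.645087063=0.162727908, θ̇'=-1.645087063+0.038087·-3.643191351=-1.783845292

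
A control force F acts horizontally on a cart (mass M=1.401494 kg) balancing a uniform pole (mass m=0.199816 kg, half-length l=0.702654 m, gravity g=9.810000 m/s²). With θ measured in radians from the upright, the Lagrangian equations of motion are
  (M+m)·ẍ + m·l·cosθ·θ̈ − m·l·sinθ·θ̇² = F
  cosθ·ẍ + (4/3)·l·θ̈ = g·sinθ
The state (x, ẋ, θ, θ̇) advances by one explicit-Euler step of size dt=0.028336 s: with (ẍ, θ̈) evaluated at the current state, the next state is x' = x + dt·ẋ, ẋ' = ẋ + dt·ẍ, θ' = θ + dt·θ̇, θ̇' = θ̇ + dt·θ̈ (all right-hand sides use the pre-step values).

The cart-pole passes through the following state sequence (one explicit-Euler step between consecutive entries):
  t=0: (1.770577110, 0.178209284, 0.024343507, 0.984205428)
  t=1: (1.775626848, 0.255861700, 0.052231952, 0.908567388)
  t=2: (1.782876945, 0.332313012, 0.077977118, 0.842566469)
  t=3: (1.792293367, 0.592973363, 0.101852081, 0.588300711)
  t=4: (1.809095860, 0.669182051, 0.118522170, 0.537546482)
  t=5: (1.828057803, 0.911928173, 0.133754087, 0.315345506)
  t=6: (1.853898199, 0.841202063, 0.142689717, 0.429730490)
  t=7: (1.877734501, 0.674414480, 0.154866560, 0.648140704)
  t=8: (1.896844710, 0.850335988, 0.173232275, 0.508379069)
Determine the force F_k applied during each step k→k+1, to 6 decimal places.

F_0 = 4.010278 N
F_1 = 3.987747 N
F_2 = 13.466516 N
F_3 = 4.051549 N
F_4 = 12.619896 N
F_5 = -3.436999 N
F_6 = -8.357906 N
F_7 = 9.248277 N

step 0→1:
  ẍ = (ẋ'−ẋ)/dt = (0.255861700−0.178209284)/0.028336 = 2.740416
  θ̈ = (θ̇'−θ̇)/dt = (0.908567388−0.984205428)/0.028336 = -2.669327
  sinθ=0.024341, cosθ=0.999704
  F = (M+m)·ẍ + m·l·cosθ·θ̈ − m·l·sinθ·θ̇² = 4.388255 + -0.374666 − 0.003310 = 4.010278
step 1→2:
  ẍ = (ẋ'−ẋ)/dt = (0.332313012−0.255861700)/0.028336 = 2.698028
  θ̈ = (θ̇'−θ̇)/dt = (0.842566469−0.908567388)/0.028336 = -2.329225
  sinθ=0.052208, cosθ=0.998636
  F = (M+m)·ẍ + m·l·cosθ·θ̈ − m·l·sinθ·θ̇² = 4.320379 + -0.326581 − 0.006051 = 3.987747
step 2→3:
  ẍ = (ẋ'−ẋ)/dt = (0.592973363−0.332313012)/0.028336 = 9.198911
  θ̈ = (θ̇'−θ̇)/dt = (0.588300711−0.842566469)/0.028336 = -8.973241
  sinθ=0.077898, cosθ=0.996961
  F = (M+m)·ẍ + m·l·cosθ·θ̈ − m·l·sinθ·θ̇² = 14.730309 + -1.256028 − 0.007764 = 13.466516
step 3→4:
  ẍ = (ẋ'−ẋ)/dt = (0.669182051−0.592973363)/0.028336 = 2.689465
  θ̈ = (θ̇'−θ̇)/dt = (0.537546482−0.588300711)/0.028336 = -1.791157
  sinθ=0.101676, cosθ=0.994818
  F = (M+m)·ẍ + m·l·cosθ·θ̈ − m·l·sinθ·θ̇² = 4.306668 + -0.250178 − 0.004941 = 4.051549
step 4→5:
  ẍ = (ẋ'−ẋ)/dt = (0.911928173−0.669182051)/0.028336 = 8.566704
  θ̈ = (θ̇'−θ̇)/dt = (0.315345506−0.537546482)/0.028336 = -7.841649
  sinθ=0.118245, cosθ=0.992984
  F = (M+m)·ẍ + m·l·cosθ·θ̈ − m·l·sinθ·θ̇² = 13.717949 + -1.093255 − 0.004797 = 12.619896
step 5→6:
  ẍ = (ẋ'−ẋ)/dt = (0.841202063−0.911928173)/0.028336 = -2.495981
  θ̈ = (θ̇'−θ̇)/dt = (0.429730490−0.315345506)/0.028336 = 4.036737
  sinθ=0.133356, cosθ=0.991068
  F = (M+m)·ẍ + m·l·cosθ·θ̈ − m·l·sinθ·θ̇² = -3.996839 + 0.561702 − 0.001862 = -3.436999
step 6→7:
  ẍ = (ẋ'−ẋ)/dt = (0.674414480−0.841202063)/0.028336 = -5.886067
  θ̈ = (θ̇'−θ̇)/dt = (0.648140704−0.429730490)/0.028336 = 7.707870
  sinθ=0.142206, cosθ=0.989837
  F = (M+m)·ẍ + m·l·cosθ·θ̈ − m·l·sinθ·θ̇² = -9.425417 + 1.071198 − 0.003687 = -8.357906
step 7→8:
  ẍ = (ẋ'−ẋ)/dt = (0.850335988−0.674414480)/0.028336 = 6.208410
  θ̈ = (θ̇'−θ̇)/dt = (0.508379069−0.648140704)/0.028336 = -4.932299
  sinθ=0.154248, cosθ=0.988032
  F = (M+m)·ẍ + m·l·cosθ·θ̈ − m·l·sinθ·θ̇² = 9.941589 + -0.684215 − 0.009098 = 9.248277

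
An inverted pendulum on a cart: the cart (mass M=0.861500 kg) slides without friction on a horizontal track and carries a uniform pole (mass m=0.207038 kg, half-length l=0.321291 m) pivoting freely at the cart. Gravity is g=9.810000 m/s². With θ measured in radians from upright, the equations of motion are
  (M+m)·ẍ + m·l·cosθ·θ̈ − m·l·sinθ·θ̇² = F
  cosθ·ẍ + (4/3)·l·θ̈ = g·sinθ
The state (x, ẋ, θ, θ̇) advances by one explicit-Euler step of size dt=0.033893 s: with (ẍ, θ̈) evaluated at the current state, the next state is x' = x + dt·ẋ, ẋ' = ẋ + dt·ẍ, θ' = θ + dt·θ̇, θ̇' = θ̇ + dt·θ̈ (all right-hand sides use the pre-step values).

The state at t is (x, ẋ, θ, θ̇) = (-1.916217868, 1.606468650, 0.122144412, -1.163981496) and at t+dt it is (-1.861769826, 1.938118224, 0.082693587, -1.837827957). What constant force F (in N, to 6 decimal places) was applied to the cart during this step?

F = 9.132212 N

ẍ = (ẋ'−ẋ)/dt = (1.938118224−1.606468650)/0.033893 = 9.785194
θ̈ = (θ̇'−θ̇)/dt = (-1.837827957−-1.163981496)/0.033893 = -19.881582
sinθ=0.121841, cosθ=0.992550
F = (M+m)·ẍ + m·l·cosθ·θ̈ − m·l·sinθ·θ̇² = 10.455851 + -1.312659 − 0.010981 = 9.132212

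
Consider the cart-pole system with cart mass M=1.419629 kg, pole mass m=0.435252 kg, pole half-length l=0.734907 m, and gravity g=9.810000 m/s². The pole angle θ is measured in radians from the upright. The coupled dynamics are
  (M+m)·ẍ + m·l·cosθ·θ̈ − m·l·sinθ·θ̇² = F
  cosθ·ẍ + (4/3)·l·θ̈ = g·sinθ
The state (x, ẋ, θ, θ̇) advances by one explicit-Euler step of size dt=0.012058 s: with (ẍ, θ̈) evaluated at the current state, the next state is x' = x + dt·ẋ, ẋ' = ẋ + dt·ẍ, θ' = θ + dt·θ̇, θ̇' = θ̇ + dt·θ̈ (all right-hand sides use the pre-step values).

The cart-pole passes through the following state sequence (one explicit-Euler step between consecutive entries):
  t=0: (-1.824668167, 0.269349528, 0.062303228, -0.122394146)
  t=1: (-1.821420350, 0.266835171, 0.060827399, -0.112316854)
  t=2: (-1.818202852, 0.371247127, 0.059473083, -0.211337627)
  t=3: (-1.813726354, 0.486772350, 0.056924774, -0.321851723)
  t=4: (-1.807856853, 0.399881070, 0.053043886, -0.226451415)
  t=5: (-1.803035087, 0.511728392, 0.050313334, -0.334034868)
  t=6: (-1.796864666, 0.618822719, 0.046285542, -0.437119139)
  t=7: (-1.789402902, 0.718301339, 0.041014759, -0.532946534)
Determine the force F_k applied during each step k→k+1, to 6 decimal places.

F_0 = -0.120274 N
F_1 = 13.439511 N
F_2 = 14.843895 N
F_3 = -10.841721 N
F_4 = 14.354677 N
F_5 = 13.741398 N
F_6 = 12.760611 N

step 0→1:
  ẍ = (ẋ'−ẋ)/dt = (0.266835171−0.269349528)/0.012058 = -0.208522
  θ̈ = (θ̇'−θ̇)/dt = (-0.112316854−-0.122394146)/0.012058 = 0.835735
  sinθ=0.062263, cosθ=0.998060
  F = (M+m)·ẍ + m·l·cosθ·θ̈ − m·l·sinθ·θ̇² = -0.386783 + 0.266808 − 0.000298 = -0.120274
step 1→2:
  ẍ = (ẋ'−ẋ)/dt = (0.371247127−0.266835171)/0.012058 = 8.659144
  θ̈ = (θ̇'−θ̇)/dt = (-0.211337627−-0.112316854)/0.012058 = -8.212040
  sinθ=0.060790, cosθ=0.998151
  F = (M+m)·ẍ + m·l·cosθ·θ̈ − m·l·sinθ·θ̇² = 16.061681 + -2.621925 − 0.000245 = 13.439511
step 2→3:
  ẍ = (ẋ'−ẋ)/dt = (0.486772350−0.371247127)/0.012058 = 9.580795
  θ̈ = (θ̇'−θ̇)/dt = (-0.321851723−-0.211337627)/0.012058 = -9.165209
  sinθ=0.059438, cosθ=0.998232
  F = (M+m)·ẍ + m·l·cosθ·θ̈ − m·l·sinθ·θ̇² = 17.771234 + -2.926490 − 0.000849 = 14.843895
step 3→4:
  ẍ = (ẋ'−ẋ)/dt = (0.399881070−0.486772350)/0.012058 = -7.206110
  θ̈ = (θ̇'−θ̇)/dt = (-0.226451415−-0.321851723)/0.012058 = 7.911785
  sinθ=0.056894, cosθ=0.998380
  F = (M+m)·ẍ + m·l·cosθ·θ̈ − m·l·sinθ·θ̇² = -13.366477 + 2.526642 − 0.001885 = -10.841721
step 4→5:
  ẍ = (ẋ'−ẋ)/dt = (0.511728392−0.399881070)/0.012058 = 9.275777
  θ̈ = (θ̇'−θ̇)/dt = (-0.334034868−-0.226451415)/0.012058 = -8.922164
  sinθ=0.053019, cosθ=0.998594
  F = (M+m)·ẍ + m·l·cosθ·θ̈ − m·l·sinθ·θ̇² = 17.205463 + -2.849916 − 0.000870 = 14.354677
step 5→6:
  ẍ = (ẋ'−ẋ)/dt = (0.618822719−0.511728392)/0.012058 = 8.881600
  θ̈ = (θ̇'−θ̇)/dt = (-0.437119139−-0.334034868)/0.012058 = -8.549036
  sinθ=0.050292, cosθ=0.998735
  F = (M+m)·ẍ + m·l·cosθ·θ̈ − m·l·sinθ·θ̇² = 16.474310 + -2.731117 − 0.001795 = 13.741398
step 6→7:
  ẍ = (ẋ'−ẋ)/dt = (0.718301339−0.618822719)/0.012058 = 8.250010
  θ̈ = (θ̇'−θ̇)/dt = (-0.532946534−-0.437119139)/0.012058 = -7.947205
  sinθ=0.046269, cosθ=0.998929
  F = (M+m)·ẍ + m·l·cosθ·θ̈ − m·l·sinθ·θ̇² = 15.302787 + -2.539348 − 0.002828 = 12.760611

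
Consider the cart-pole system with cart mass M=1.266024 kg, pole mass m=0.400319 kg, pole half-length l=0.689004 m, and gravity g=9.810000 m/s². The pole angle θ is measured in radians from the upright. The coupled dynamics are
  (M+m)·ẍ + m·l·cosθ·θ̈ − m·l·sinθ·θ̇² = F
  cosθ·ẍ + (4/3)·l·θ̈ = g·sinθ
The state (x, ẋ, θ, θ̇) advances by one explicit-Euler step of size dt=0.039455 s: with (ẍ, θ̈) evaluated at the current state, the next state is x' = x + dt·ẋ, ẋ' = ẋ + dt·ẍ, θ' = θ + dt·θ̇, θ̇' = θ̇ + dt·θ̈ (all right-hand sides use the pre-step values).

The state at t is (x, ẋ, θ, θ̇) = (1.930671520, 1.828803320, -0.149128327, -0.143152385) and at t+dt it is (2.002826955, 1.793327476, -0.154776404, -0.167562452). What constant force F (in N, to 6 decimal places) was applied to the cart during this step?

F = -1.666199 N

ẍ = (ẋ'−ẋ)/dt = (1.793327476−1.828803320)/0.039455 = -0.899147
θ̈ = (θ̇'−θ̇)/dt = (-0.167562452−-0.143152385)/0.039455 = -0.618681
sinθ=-0.148576, cosθ=0.988901
F = (M+m)·ẍ + m·l·cosθ·θ̈ − m·l·sinθ·θ̇² = -1.498287 + -0.168752 − -0.000840 = -1.666199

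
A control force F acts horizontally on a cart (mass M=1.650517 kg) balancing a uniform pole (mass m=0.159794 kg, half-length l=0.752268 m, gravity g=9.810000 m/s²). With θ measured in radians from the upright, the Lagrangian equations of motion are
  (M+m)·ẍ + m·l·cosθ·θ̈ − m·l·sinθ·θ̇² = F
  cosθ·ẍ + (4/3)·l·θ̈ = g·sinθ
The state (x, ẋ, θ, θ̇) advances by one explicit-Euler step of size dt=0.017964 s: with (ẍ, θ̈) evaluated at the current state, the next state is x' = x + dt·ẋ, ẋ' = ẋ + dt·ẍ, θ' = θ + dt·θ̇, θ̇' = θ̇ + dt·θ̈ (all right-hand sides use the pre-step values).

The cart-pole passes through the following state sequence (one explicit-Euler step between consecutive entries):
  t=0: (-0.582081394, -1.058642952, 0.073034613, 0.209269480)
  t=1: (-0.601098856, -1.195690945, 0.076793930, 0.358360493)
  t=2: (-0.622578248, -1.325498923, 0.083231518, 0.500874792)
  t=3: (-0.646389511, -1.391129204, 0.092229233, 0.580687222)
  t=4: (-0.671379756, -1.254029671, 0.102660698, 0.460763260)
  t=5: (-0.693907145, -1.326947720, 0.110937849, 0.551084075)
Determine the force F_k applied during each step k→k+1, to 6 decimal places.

F_0 = -12.816313 N
F_1 = -12.131665 N
F_2 = -6.084134 N
F_3 = 13.013315 N
F_4 = -6.749678 N

step 0→1:
  ẍ = (ẋ'−ẋ)/dt = (-1.195690945−-1.058642952)/0.017964 = -7.629035
  θ̈ = (θ̇'−θ̇)/dt = (0.358360493−0.209269480)/0.017964 = 8.299433
  sinθ=0.072970, cosθ=0.997334
  F = (M+m)·ẍ + m·l·cosθ·θ̈ − m·l·sinθ·θ̇² = -13.810927 + 0.994998 − 0.000384 = -12.816313
step 1→2:
  ẍ = (ẋ'−ẋ)/dt = (-1.325498923−-1.195690945)/0.017964 = -7.226006
  θ̈ = (θ̇'−θ̇)/dt = (0.500874792−0.358360493)/0.017964 = 7.933328
  sinθ=0.076718, cosθ=0.997053
  F = (M+m)·ẍ + m·l·cosθ·θ̈ − m·l·sinθ·θ̇² = -13.081319 + 0.950838 − 0.001184 = -12.131665
step 2→3:
  ẍ = (ẋ'−ẋ)/dt = (-1.391129204−-1.325498923)/0.017964 = -3.653434
  θ̈ = (θ̇'−θ̇)/dt = (0.580687222−0.500874792)/0.017964 = 4.442910
  sinθ=0.083135, cosθ=0.996538
  F = (M+m)·ẍ + m·l·cosθ·θ̈ − m·l·sinθ·θ̇² = -6.613851 + 0.532224 − 0.002507 = -6.084134
step 3→4:
  ẍ = (ẋ'−ẋ)/dt = (-1.254029671−-1.391129204)/0.017964 = 7.631905
  θ̈ = (θ̇'−θ̇)/dt = (0.460763260−0.580687222)/0.017964 = -6.675794
  sinθ=0.092099, cosθ=0.995750
  F = (M+m)·ẍ + m·l·cosθ·θ̈ − m·l·sinθ·θ̇² = 13.816121 + -0.799073 − 0.003733 = 13.013315
step 4→5:
  ẍ = (ẋ'−ẋ)/dt = (-1.326947720−-1.254029671)/0.017964 = -4.059121
  θ̈ = (θ̇'−θ̇)/dt = (0.551084075−0.460763260)/0.017964 = 5.027879
  sinθ=0.102480, cosθ=0.994735
  F = (M+m)·ẍ + m·l·cosθ·θ̈ − m·l·sinθ·θ̇² = -7.348271 + 0.601209 − 0.002615 = -6.749678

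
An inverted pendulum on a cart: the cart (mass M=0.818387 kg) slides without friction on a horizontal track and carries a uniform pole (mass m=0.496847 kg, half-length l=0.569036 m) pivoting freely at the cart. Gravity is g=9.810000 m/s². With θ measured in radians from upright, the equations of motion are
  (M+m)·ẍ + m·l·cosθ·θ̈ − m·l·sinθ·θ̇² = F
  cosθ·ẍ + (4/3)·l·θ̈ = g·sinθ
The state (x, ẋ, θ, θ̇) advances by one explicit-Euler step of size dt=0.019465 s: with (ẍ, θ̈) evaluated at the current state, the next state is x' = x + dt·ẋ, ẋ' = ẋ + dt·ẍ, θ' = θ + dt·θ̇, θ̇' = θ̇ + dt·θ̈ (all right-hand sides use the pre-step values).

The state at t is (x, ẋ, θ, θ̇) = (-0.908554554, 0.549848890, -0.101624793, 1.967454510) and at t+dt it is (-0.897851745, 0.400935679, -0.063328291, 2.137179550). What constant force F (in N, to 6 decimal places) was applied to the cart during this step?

ẍ = (ẋ'−ẋ)/dt = (0.400935679−0.549848890)/0.019465 = -7.650306
θ̈ = (θ̇'−θ̇)/dt = (2.137179550−1.967454510)/0.019465 = 8.719499
sinθ=-0.101450, cosθ=0.994841
F = (M+m)·ẍ + m·l·cosθ·θ̈ − m·l·sinθ·θ̇² = -10.061943 + 2.452491 − -0.111026 = -7.498426

F = -7.498426 N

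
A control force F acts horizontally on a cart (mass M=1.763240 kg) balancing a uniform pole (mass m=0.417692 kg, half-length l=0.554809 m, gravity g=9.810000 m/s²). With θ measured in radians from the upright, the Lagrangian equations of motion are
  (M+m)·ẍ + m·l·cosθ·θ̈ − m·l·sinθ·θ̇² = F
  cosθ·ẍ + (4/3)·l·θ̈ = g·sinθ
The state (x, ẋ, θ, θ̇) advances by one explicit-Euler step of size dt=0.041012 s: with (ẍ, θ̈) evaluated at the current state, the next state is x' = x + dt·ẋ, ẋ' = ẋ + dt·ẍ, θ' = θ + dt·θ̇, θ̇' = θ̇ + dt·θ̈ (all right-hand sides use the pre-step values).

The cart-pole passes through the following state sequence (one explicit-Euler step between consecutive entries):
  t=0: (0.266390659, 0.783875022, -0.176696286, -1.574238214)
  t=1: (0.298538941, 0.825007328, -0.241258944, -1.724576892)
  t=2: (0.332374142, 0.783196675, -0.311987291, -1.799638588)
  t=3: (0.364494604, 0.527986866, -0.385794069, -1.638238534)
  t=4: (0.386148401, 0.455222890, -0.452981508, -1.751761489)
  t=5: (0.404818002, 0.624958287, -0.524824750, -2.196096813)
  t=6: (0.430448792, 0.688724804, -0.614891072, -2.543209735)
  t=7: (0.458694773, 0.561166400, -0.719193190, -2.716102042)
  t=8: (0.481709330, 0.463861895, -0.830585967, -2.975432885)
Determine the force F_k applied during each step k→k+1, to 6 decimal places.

step 0→1:
  ẍ = (ẋ'−ẋ)/dt = (0.825007328−0.783875022)/0.041012 = 1.002933
  θ̈ = (θ̇'−θ̇)/dt = (-1.724576892−-1.574238214)/0.041012 = -3.665724
  sinθ=-0.175778, cosθ=0.984430
  F = (M+m)·ẍ + m·l·cosθ·θ̈ − m·l·sinθ·θ̇² = 2.187330 + -0.836265 − -0.100950 = 1.452014
step 1→2:
  ẍ = (ẋ'−ẋ)/dt = (0.783196675−0.825007328)/0.041012 = -1.019474
  θ̈ = (θ̇'−θ̇)/dt = (-1.799638588−-1.724576892)/0.041012 = -1.830237
  sinθ=-0.238925, cosθ=0.971038
  F = (M+m)·ẍ + m·l·cosθ·θ̈ − m·l·sinθ·θ̇² = -2.223403 + -0.411854 − -0.164675 = -2.470582
step 2→3:
  ẍ = (ẋ'−ẋ)/dt = (0.527986866−0.783196675)/0.041012 = -6.222808
  θ̈ = (θ̇'−θ̇)/dt = (-1.638238534−-1.799638588)/0.041012 = 3.935435
  sinθ=-0.306951, cosθ=0.951725
  F = (M+m)·ẍ + m·l·cosθ·θ̈ − m·l·sinθ·θ̇² = -13.571521 + 0.867969 − -0.230377 = -12.473176
step 3→4:
  ẍ = (ẋ'−ẋ)/dt = (0.455222890−0.527986866)/0.041012 = -1.774212
  θ̈ = (θ̇'−θ̇)/dt = (-1.751761489−-1.638238534)/0.041012 = -2.768042
  sinθ=-0.376295, cosθ=0.926500
  F = (M+m)·ẍ + m·l·cosθ·θ̈ − m·l·sinθ·θ̇² = -3.869435 + -0.594316 − -0.234036 = -4.229716
step 4→5:
  ẍ = (ẋ'−ẋ)/dt = (0.624958287−0.455222890)/0.041012 = 4.138676
  θ̈ = (θ̇'−θ̇)/dt = (-2.196096813−-1.751761489)/0.041012 = -10.834276
  sinθ=-0.437648, cosθ=0.899146
  F = (M+m)·ẍ + m·l·cosθ·θ̈ − m·l·sinθ·θ̇² = 9.026172 + -2.257511 − -0.311225 = 7.079886
step 5→6:
  ẍ = (ẋ'−ẋ)/dt = (0.688724804−0.624958287)/0.041012 = 1.554826
  θ̈ = (θ̇'−θ̇)/dt = (-2.543209735−-2.196096813)/0.041012 = -8.463692
  sinθ=-0.501061, cosθ=0.865412
  F = (M+m)·ẍ + m·l·cosθ·θ̈ − m·l·sinθ·θ̇² = 3.390969 + -1.697393 − -0.560007 = 2.253584
step 6→7:
  ẍ = (ẋ'−ẋ)/dt = (0.561166400−0.688724804)/0.041012 = -3.110270
  θ̈ = (θ̇'−θ̇)/dt = (-2.716102042−-2.543209735)/0.041012 = -4.215652
  sinθ=-0.576870, cosθ=0.816836
  F = (M+m)·ẍ + m·l·cosθ·θ̈ − m·l·sinθ·θ̇² = -6.783288 + -0.797994 − -0.864653 = -6.716629
step 7→8:
  ẍ = (ẋ'−ẋ)/dt = (0.463861895−0.561166400)/0.041012 = -2.372586
  θ̈ = (θ̇'−θ̇)/dt = (-2.975432885−-2.716102042)/0.041012 = -6.323292
  sinθ=-0.658778, cosθ=0.752337
  F = (M+m)·ẍ + m·l·cosθ·θ̈ − m·l·sinθ·θ̇² = -5.174449 + -1.102442 − -1.126240 = -5.150651

F_0 = 1.452014 N
F_1 = -2.470582 N
F_2 = -12.473176 N
F_3 = -4.229716 N
F_4 = 7.079886 N
F_5 = 2.253584 N
F_6 = -6.716629 N
F_7 = -5.150651 N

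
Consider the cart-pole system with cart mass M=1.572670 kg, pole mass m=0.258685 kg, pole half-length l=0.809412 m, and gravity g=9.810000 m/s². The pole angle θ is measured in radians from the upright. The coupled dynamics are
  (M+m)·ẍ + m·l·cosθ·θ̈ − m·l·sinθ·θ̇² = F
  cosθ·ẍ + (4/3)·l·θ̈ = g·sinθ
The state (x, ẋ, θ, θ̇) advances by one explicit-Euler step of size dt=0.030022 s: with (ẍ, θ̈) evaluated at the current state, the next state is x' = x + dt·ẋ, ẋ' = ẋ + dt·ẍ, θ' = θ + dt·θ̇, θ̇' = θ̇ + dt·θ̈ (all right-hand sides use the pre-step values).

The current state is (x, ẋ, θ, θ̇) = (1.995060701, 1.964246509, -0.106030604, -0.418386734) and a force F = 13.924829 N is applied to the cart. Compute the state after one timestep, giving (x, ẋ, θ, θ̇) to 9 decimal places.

sinθ=-0.105832041, cosθ=0.994384020
temp = (F + m·l·θ̇²·sinθ)/(M+m) = (13.924829 + -0.003878947)/1.831355 = 7.601448137
θ̈ = (g·sinθ − cosθ·temp)/(l·(4/3 − m·cos²θ/(M+m))) = -8.898041225
ẍ = temp − m·l·θ̈·cosθ/(M+m) = 8.613066949
Euler: x'=1.995060701+0.030022·1.964246509=2.054031310, ẋ'=1.964246509+0.030022·8.613066949=2.222828005
       θ'=-0.106030604+0.030022·-0.418386734=-0.118591411, θ̇'=-0.418386734+0.030022·-8.898041225=-0.685523728

(2.054031310, 2.222828005, -0.118591411, -0.685523728)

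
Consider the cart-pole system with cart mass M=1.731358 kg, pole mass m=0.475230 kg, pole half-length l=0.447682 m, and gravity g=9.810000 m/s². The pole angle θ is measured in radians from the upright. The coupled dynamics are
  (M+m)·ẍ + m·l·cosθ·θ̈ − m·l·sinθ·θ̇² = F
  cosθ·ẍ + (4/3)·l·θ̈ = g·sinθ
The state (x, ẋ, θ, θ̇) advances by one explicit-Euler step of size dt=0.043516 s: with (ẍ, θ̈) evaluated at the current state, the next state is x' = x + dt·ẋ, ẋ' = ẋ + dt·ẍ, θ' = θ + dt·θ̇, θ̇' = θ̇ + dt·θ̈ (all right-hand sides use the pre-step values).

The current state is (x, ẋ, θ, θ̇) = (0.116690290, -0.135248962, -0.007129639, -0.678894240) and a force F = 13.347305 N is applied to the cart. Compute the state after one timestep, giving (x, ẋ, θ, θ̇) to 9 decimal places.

(0.110804796, 0.179247211, -0.036672401, -1.210853991)

sinθ=-0.007129579, cosθ=0.999974584
temp = (F + m·l·θ̇²·sinθ)/(M+m) = (13.347305 + -0.000699104)/2.206588 = 6.048526456
θ̈ = (g·sinθ − cosθ·temp)/(l·(4/3 − m·cos²θ/(M+m))) = -12.224463428
ẍ = temp − m·l·θ̈·cosθ/(M+m) = 7.227138833
Euler: x'=0.116690290+0.043516·-0.135248962=0.110804796, ẋ'=-0.135248962+0.043516·7.227138833=0.179247211
       θ'=-0.007129639+0.043516·-0.678894240=-0.036672401, θ̇'=-0.678894240+0.043516·-12.224463428=-1.210853991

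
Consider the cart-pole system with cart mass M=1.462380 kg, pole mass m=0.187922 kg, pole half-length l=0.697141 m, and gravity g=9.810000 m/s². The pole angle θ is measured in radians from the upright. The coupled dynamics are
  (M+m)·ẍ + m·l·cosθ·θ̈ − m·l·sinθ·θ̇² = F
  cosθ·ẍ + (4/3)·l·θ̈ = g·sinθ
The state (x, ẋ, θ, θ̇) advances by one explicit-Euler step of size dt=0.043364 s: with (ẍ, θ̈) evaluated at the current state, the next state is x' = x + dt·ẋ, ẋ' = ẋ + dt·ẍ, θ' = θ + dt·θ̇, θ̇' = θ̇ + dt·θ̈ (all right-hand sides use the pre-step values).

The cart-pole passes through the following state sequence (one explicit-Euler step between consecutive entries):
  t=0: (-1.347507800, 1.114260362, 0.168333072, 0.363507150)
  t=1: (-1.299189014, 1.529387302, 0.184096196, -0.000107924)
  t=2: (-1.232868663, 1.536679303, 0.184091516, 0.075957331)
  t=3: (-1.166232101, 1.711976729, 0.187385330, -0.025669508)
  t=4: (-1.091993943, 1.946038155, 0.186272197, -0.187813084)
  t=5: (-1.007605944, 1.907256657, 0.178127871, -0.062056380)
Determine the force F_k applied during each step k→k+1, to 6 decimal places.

F_0 = 14.712569 N
F_1 = 0.503431 N
F_2 = 6.369309 N
F_3 = 8.426369 N
F_4 = -1.103407 N

step 0→1:
  ẍ = (ẋ'−ẋ)/dt = (1.529387302−1.114260362)/0.043364 = 9.573078
  θ̈ = (θ̇'−θ̇)/dt = (-0.000107924−0.363507150)/0.043364 = -8.385183
  sinθ=0.167539, cosθ=0.985865
  F = (M+m)·ẍ + m·l·cosθ·θ̈ − m·l·sinθ·θ̇² = 15.798469 + -1.083000 − 0.002900 = 14.712569
step 1→2:
  ẍ = (ẋ'−ẋ)/dt = (1.536679303−1.529387302)/0.043364 = 0.168158
  θ̈ = (θ̇'−θ̇)/dt = (0.075957331−-0.000107924)/0.043364 = 1.754111
  sinθ=0.183058, cosθ=0.983102
  F = (M+m)·ẍ + m·l·cosθ·θ̈ − m·l·sinθ·θ̇² = 0.277511 + 0.225920 − 0.000000 = 0.503431
step 2→3:
  ẍ = (ẋ'−ẋ)/dt = (1.711976729−1.536679303)/0.043364 = 4.042464
  θ̈ = (θ̇'−θ̇)/dt = (-0.025669508−0.075957331)/0.043364 = -2.343576
  sinθ=0.183053, cosθ=0.983103
  F = (M+m)·ẍ + m·l·cosθ·θ̈ − m·l·sinθ·θ̇² = 6.671287 + -0.301840 − 0.000138 = 6.369309
step 3→4:
  ẍ = (ẋ'−ẋ)/dt = (1.946038155−1.711976729)/0.043364 = 5.397598
  θ̈ = (θ̇'−θ̇)/dt = (-0.187813084−-0.025669508)/0.043364 = -3.739129
  sinθ=0.186291, cosθ=0.982495
  F = (M+m)·ẍ + m·l·cosθ·θ̈ − m·l·sinθ·θ̇² = 8.907666 + -0.481281 − 0.000016 = 8.426369
step 4→5:
  ẍ = (ẋ'−ẋ)/dt = (1.907256657−1.946038155)/0.043364 = -0.894325
  θ̈ = (θ̇'−θ̇)/dt = (-0.062056380−-0.187813084)/0.043364 = 2.900025
  sinθ=0.185197, cosθ=0.982701
  F = (M+m)·ẍ + m·l·cosθ·θ̈ − m·l·sinθ·θ̇² = -1.475906 + 0.373355 − 0.000856 = -1.103407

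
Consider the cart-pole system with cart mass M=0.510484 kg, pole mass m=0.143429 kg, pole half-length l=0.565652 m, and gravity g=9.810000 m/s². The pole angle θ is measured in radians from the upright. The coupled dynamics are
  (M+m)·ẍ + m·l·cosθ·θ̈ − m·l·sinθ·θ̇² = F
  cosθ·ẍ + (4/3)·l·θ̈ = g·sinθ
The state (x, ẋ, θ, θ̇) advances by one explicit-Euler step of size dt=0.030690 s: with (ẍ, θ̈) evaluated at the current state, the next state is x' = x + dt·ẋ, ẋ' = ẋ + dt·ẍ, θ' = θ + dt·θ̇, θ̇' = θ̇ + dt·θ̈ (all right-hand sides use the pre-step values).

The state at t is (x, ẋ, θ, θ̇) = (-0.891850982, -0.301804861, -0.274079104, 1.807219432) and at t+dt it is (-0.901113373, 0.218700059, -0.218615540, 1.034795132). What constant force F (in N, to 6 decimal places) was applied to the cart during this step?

ẍ = (ẋ'−ẋ)/dt = (0.218700059−-0.301804861)/0.030690 = 16.960082
θ̈ = (θ̇'−θ̇)/dt = (1.034795132−1.807219432)/0.030690 = -25.168599
sinθ=-0.270661, cosθ=0.962675
F = (M+m)·ẍ + m·l·cosθ·θ̈ − m·l·sinθ·θ̇² = 11.090418 + -1.965735 − -0.071719 = 9.196402

F = 9.196402 N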